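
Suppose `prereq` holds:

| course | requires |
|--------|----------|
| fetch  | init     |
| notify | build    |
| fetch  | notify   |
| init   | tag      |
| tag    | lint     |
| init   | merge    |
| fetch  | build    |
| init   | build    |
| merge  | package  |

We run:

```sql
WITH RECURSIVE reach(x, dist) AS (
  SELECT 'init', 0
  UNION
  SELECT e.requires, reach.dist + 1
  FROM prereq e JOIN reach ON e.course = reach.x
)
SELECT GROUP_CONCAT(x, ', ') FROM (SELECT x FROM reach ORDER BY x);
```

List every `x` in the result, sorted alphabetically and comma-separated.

Base: (init, dist=0).
Iteration 1: edges from {init} -> (build, dist=1), (merge, dist=1), (tag, dist=1).
Iteration 2: edges from {build,merge,tag} -> (lint, dist=2), (package, dist=2).
Iteration 3: no outgoing edges from {lint,package}; recursion stops.

build, init, lint, merge, package, tag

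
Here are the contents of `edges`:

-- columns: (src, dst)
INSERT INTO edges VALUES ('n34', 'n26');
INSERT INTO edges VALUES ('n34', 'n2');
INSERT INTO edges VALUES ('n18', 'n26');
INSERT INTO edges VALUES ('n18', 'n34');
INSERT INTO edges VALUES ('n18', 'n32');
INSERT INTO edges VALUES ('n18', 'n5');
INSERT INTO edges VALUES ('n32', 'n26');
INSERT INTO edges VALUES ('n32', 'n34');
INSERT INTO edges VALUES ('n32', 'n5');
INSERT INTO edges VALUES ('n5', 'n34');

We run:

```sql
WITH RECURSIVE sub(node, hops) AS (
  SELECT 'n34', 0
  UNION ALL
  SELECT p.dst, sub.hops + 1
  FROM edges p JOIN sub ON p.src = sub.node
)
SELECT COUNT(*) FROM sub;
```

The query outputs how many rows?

3

Base: (n34, hops=0).
Iteration 1: edges from {n34} -> (n2, hops=1), (n26, hops=1).
Iteration 2: no outgoing edges from {n2,n26}; recursion stops.
Total rows emitted: 3.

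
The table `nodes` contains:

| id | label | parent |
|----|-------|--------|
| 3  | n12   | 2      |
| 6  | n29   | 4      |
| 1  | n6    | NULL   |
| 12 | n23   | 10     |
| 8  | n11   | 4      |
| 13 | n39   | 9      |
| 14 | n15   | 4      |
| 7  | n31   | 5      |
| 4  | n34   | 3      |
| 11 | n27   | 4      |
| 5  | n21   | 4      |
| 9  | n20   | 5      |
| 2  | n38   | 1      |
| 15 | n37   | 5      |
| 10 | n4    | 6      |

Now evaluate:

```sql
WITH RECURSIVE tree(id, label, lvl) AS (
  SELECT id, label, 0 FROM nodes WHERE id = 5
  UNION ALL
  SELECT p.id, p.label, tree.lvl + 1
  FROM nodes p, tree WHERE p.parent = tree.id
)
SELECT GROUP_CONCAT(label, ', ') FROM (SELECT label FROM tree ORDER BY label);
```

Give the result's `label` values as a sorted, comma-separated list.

n20, n21, n31, n37, n39

Base: id=5 (n21) at lvl 0.
Iteration 1: rows with parent in {5} -> n31 (id 7, lvl 1), n20 (id 9, lvl 1), n37 (id 15, lvl 1).
Iteration 2: rows with parent in {7,9,15} -> n39 (id 13, lvl 2).
Iteration 3: no rows with parent in {13}; recursion stops.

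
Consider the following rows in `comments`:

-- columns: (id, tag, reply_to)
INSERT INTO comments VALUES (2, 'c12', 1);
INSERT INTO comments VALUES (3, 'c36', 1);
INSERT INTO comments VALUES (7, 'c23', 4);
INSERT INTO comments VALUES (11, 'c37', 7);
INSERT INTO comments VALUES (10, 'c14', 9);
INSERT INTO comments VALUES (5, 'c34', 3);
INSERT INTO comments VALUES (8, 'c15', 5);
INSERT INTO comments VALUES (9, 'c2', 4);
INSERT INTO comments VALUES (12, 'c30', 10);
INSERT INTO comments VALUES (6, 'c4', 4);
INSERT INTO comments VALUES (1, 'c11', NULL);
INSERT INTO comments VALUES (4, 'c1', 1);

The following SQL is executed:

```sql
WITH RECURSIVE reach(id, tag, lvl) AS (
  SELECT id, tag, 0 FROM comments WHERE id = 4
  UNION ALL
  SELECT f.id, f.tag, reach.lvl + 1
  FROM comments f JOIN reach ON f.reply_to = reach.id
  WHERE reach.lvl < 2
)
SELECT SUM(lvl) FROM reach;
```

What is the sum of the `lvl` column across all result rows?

7

Base: id=4 (c1) at lvl 0.
Iteration 1: rows with reply_to in {4} -> c4 (id 6, lvl 1), c23 (id 7, lvl 1), c2 (id 9, lvl 1).
Iteration 2: rows with reply_to in {6,7,9} -> c14 (id 10, lvl 2), c37 (id 11, lvl 2).
Iteration 3: lvl < 2 fails for all current rows; recursion stops.
SUM(lvl) = 0 + 1 + 1 + 1 + 2 + 2 = 7.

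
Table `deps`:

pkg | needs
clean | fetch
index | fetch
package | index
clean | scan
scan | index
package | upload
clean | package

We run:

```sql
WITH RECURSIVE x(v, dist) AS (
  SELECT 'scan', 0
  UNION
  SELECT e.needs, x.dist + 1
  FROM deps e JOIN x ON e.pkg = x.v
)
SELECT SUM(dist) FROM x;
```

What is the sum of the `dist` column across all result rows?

Base: (scan, dist=0).
Iteration 1: edges from {scan} -> (index, dist=1).
Iteration 2: edges from {index} -> (fetch, dist=2).
Iteration 3: no outgoing edges from {fetch}; recursion stops.
SUM(dist) = 0 + 1 + 2 = 3.

3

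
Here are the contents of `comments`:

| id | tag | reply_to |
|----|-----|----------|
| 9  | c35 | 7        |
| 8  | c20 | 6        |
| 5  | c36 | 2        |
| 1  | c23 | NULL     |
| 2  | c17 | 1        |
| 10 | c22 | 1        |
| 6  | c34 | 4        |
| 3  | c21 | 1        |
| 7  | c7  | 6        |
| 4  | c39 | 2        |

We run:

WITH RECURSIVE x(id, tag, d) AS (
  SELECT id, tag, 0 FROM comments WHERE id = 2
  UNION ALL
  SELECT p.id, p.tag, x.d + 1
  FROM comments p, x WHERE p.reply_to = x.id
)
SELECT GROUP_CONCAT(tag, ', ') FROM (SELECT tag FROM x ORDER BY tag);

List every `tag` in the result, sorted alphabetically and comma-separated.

c17, c20, c34, c35, c36, c39, c7

Base: id=2 (c17) at d 0.
Iteration 1: rows with reply_to in {2} -> c39 (id 4, d 1), c36 (id 5, d 1).
Iteration 2: rows with reply_to in {4,5} -> c34 (id 6, d 2).
Iteration 3: rows with reply_to in {6} -> c7 (id 7, d 3), c20 (id 8, d 3).
Iteration 4: rows with reply_to in {7,8} -> c35 (id 9, d 4).
Iteration 5: no rows with reply_to in {9}; recursion stops.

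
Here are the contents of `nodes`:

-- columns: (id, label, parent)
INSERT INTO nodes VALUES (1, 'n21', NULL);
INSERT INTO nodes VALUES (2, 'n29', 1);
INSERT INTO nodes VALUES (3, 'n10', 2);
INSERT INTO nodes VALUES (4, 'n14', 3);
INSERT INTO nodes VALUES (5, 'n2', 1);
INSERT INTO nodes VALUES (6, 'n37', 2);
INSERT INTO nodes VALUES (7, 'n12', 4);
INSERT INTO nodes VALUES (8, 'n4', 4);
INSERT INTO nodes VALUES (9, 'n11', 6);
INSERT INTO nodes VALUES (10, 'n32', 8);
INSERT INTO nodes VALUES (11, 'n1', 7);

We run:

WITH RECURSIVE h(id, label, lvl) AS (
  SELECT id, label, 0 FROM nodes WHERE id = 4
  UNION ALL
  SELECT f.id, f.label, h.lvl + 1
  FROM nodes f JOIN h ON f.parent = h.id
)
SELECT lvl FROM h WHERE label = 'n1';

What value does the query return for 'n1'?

Base: id=4 (n14) at lvl 0.
Iteration 1: rows with parent in {4} -> n12 (id 7, lvl 1), n4 (id 8, lvl 1).
Iteration 2: rows with parent in {7,8} -> n32 (id 10, lvl 2), n1 (id 11, lvl 2).
Iteration 3: no rows with parent in {10,11}; recursion stops.

2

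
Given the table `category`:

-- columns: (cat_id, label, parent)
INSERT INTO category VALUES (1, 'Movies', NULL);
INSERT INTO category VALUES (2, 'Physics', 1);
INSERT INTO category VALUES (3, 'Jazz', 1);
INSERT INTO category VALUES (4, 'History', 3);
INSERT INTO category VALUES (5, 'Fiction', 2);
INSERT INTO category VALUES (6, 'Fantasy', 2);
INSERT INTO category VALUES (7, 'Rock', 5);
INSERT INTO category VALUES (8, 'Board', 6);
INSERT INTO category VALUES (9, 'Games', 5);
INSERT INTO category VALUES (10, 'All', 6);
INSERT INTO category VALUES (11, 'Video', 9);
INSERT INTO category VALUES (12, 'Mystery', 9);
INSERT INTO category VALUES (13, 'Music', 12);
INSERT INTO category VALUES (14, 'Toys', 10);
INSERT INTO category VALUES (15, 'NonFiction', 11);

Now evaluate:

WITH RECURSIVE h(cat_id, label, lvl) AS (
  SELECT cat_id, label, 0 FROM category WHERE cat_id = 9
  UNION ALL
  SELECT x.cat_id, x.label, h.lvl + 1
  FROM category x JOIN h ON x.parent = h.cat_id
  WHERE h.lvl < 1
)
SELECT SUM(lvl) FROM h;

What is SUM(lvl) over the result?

2

Base: cat_id=9 (Games) at lvl 0.
Iteration 1: rows with parent in {9} -> Video (id 11, lvl 1), Mystery (id 12, lvl 1).
Iteration 2: lvl < 1 fails for all current rows; recursion stops.
SUM(lvl) = 0 + 1 + 1 = 2.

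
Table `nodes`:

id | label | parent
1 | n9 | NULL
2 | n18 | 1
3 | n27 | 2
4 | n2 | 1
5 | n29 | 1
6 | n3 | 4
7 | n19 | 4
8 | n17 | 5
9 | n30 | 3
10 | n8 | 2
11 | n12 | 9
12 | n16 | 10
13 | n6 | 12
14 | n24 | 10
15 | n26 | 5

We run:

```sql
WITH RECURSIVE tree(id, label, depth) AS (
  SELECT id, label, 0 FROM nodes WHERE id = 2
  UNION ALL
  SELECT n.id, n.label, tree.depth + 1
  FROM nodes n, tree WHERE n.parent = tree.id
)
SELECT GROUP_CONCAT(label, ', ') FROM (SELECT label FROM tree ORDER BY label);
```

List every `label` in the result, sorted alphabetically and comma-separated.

n12, n16, n18, n24, n27, n30, n6, n8

Base: id=2 (n18) at depth 0.
Iteration 1: rows with parent in {2} -> n27 (id 3, depth 1), n8 (id 10, depth 1).
Iteration 2: rows with parent in {3,10} -> n30 (id 9, depth 2), n16 (id 12, depth 2), n24 (id 14, depth 2).
Iteration 3: rows with parent in {9,12,14} -> n12 (id 11, depth 3), n6 (id 13, depth 3).
Iteration 4: no rows with parent in {11,13}; recursion stops.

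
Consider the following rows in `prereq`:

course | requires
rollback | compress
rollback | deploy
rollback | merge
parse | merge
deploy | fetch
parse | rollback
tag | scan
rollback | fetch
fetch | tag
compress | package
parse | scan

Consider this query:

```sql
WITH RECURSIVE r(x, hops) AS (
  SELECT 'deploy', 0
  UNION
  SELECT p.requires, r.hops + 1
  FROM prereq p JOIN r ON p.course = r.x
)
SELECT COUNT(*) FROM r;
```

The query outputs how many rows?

Base: (deploy, hops=0).
Iteration 1: edges from {deploy} -> (fetch, hops=1).
Iteration 2: edges from {fetch} -> (tag, hops=2).
Iteration 3: edges from {tag} -> (scan, hops=3).
Iteration 4: no outgoing edges from {scan}; recursion stops.
Total rows emitted: 4.

4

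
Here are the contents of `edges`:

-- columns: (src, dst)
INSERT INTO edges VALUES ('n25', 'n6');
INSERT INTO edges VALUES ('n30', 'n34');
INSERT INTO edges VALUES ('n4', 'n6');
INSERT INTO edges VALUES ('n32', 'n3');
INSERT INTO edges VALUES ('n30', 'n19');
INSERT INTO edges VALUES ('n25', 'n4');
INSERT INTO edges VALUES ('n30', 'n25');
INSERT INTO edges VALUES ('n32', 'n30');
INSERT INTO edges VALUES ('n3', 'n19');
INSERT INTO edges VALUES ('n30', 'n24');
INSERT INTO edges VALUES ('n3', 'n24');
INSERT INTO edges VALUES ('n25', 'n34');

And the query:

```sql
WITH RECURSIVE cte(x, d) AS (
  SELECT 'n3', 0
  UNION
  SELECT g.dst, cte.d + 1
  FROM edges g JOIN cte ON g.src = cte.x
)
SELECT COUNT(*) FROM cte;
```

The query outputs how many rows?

3

Base: (n3, d=0).
Iteration 1: edges from {n3} -> (n19, d=1), (n24, d=1).
Iteration 2: no outgoing edges from {n19,n24}; recursion stops.
Total rows emitted: 3.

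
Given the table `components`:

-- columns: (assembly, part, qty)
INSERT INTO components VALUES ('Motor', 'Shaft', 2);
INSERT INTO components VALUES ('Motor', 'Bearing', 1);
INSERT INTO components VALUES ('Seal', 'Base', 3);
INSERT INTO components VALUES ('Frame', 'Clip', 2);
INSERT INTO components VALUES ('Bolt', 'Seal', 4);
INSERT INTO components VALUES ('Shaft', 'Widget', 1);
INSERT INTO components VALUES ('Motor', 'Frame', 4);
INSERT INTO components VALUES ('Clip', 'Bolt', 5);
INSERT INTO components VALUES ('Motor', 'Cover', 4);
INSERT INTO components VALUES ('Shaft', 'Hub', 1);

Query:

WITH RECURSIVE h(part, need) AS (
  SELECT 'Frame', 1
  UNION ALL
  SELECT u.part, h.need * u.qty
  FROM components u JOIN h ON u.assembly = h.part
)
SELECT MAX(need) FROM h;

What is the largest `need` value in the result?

120

Base: (Frame, need=1).
Iteration 1: components of {Frame} -> Clip = 1*2 = 2.
Iteration 2: components of {Clip} -> Bolt = 2*5 = 10.
Iteration 3: components of {Bolt} -> Seal = 10*4 = 40.
Iteration 4: components of {Seal} -> Base = 40*3 = 120.
Iteration 5: no further components; recursion stops.
need values: 1, 2, 10, 40, 120; the maximum is 120.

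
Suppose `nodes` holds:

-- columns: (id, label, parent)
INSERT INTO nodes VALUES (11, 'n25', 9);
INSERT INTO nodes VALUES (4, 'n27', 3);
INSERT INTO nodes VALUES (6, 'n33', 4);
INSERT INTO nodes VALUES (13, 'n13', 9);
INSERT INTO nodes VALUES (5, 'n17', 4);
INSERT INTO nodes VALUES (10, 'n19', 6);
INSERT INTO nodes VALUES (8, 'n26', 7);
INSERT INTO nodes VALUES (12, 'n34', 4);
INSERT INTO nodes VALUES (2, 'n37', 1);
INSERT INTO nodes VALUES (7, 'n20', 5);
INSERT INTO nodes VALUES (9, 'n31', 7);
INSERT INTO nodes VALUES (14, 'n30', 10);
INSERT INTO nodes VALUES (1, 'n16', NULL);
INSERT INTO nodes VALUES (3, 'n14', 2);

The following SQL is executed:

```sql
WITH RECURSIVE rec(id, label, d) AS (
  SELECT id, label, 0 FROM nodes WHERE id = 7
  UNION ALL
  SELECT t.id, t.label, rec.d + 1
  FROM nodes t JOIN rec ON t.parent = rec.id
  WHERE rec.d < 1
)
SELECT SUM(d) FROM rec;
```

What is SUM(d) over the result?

Base: id=7 (n20) at d 0.
Iteration 1: rows with parent in {7} -> n26 (id 8, d 1), n31 (id 9, d 1).
Iteration 2: d < 1 fails for all current rows; recursion stops.
SUM(d) = 0 + 1 + 1 = 2.

2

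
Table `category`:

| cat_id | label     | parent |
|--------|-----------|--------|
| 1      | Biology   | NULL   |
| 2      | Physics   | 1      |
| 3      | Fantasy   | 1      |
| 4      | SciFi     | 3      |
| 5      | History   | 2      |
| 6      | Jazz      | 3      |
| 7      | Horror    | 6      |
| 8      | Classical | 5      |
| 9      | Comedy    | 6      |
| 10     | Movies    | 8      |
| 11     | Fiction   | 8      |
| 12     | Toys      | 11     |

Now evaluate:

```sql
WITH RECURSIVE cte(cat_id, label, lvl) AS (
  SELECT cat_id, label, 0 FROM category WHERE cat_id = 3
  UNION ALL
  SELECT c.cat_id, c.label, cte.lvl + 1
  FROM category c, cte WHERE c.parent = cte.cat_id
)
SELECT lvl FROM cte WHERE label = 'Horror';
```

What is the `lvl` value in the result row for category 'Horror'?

Base: cat_id=3 (Fantasy) at lvl 0.
Iteration 1: rows with parent in {3} -> SciFi (id 4, lvl 1), Jazz (id 6, lvl 1).
Iteration 2: rows with parent in {4,6} -> Horror (id 7, lvl 2), Comedy (id 9, lvl 2).
Iteration 3: no rows with parent in {7,9}; recursion stops.

2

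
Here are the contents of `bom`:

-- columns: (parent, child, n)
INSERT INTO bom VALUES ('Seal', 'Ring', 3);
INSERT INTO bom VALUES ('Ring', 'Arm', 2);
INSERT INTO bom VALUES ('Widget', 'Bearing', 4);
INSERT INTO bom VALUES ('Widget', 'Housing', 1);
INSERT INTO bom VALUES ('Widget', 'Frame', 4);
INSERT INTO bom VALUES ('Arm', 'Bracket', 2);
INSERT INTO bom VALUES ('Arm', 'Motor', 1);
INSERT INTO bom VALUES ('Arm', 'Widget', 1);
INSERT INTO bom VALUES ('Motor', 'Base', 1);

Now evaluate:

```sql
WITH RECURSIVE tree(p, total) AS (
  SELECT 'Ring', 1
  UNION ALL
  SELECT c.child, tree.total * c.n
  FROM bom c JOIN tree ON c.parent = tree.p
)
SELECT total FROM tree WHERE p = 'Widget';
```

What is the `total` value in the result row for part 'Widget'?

Base: (Ring, total=1).
Iteration 1: components of {Ring} -> Arm = 1*2 = 2.
Iteration 2: components of {Arm} -> Bracket = 2*2 = 4, Motor = 2*1 = 2, Widget = 2*1 = 2.
Iteration 3: components of {Bracket,Motor,Widget} -> Base = 2*1 = 2, Bearing = 2*4 = 8, Frame = 2*4 = 8, Housing = 2*1 = 2.
Iteration 4: no further components; recursion stops.

2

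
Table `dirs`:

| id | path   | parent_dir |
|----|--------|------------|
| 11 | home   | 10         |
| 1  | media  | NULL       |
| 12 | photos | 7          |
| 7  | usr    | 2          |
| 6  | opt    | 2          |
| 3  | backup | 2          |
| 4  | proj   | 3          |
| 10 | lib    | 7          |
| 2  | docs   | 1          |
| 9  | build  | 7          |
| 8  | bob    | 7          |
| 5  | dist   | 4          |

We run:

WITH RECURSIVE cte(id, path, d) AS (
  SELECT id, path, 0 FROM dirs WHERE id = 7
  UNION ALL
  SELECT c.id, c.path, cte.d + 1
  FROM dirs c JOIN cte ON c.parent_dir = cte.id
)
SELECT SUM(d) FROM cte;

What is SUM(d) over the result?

Base: id=7 (usr) at d 0.
Iteration 1: rows with parent_dir in {7} -> bob (id 8, d 1), build (id 9, d 1), lib (id 10, d 1), photos (id 12, d 1).
Iteration 2: rows with parent_dir in {8,9,10,12} -> home (id 11, d 2).
Iteration 3: no rows with parent_dir in {11}; recursion stops.
SUM(d) = 0 + 1 + 1 + 1 + 1 + 2 = 6.

6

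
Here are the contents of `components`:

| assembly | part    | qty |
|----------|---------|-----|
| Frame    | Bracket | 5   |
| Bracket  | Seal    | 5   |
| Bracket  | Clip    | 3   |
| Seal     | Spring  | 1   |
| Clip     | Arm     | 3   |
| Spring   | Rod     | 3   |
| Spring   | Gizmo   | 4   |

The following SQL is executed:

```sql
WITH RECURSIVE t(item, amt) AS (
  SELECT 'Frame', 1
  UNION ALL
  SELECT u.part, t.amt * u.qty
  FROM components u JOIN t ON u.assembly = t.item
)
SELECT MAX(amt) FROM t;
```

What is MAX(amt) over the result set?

100

Base: (Frame, amt=1).
Iteration 1: components of {Frame} -> Bracket = 1*5 = 5.
Iteration 2: components of {Bracket} -> Clip = 5*3 = 15, Seal = 5*5 = 25.
Iteration 3: components of {Clip,Seal} -> Arm = 15*3 = 45, Spring = 25*1 = 25.
Iteration 4: components of {Arm,Spring} -> Gizmo = 25*4 = 100, Rod = 25*3 = 75.
Iteration 5: no further components; recursion stops.
amt values: 1, 5, 25, 15, 25, 45, 75, 100; the maximum is 100.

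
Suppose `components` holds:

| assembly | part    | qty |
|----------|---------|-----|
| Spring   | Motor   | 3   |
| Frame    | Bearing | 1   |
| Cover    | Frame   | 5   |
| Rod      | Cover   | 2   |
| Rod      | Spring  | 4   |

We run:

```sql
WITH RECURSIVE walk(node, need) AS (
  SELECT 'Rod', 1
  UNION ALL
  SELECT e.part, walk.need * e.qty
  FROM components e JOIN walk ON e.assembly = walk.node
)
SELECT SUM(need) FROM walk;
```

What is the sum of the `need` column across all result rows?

39

Base: (Rod, need=1).
Iteration 1: components of {Rod} -> Cover = 1*2 = 2, Spring = 1*4 = 4.
Iteration 2: components of {Cover,Spring} -> Frame = 2*5 = 10, Motor = 4*3 = 12.
Iteration 3: components of {Frame,Motor} -> Bearing = 10*1 = 10.
Iteration 4: no further components; recursion stops.
SUM(need) = 1 + 2 + 4 + 10 + 12 + 10 = 39.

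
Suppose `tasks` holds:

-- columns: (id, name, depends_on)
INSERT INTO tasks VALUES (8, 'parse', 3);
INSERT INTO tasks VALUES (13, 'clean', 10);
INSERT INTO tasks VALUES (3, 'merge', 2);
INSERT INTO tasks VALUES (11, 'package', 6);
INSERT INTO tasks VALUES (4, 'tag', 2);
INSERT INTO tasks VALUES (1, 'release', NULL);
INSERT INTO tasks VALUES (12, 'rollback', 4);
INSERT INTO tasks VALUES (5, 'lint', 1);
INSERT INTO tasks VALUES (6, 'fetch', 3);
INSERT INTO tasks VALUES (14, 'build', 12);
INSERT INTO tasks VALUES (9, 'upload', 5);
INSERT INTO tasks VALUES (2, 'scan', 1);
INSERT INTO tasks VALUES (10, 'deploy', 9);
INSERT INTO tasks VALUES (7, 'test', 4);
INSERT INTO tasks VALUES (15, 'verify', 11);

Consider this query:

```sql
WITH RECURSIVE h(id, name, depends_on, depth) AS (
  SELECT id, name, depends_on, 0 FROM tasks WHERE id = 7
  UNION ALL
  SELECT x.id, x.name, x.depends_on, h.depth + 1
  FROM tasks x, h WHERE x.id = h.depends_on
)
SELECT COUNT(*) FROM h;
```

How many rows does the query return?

4

Base: id=7 (test), depends_on=4, depth 0.
Iteration 1: join on id=4 -> tag (id 4, depends_on=2, depth 1).
Iteration 2: join on id=2 -> scan (id 2, depends_on=1, depth 2).
Iteration 3: join on id=1 -> release (id 1, depends_on=NULL, depth 3).
Iteration 4: depends_on is NULL; no match; recursion stops.
Total rows emitted: 4.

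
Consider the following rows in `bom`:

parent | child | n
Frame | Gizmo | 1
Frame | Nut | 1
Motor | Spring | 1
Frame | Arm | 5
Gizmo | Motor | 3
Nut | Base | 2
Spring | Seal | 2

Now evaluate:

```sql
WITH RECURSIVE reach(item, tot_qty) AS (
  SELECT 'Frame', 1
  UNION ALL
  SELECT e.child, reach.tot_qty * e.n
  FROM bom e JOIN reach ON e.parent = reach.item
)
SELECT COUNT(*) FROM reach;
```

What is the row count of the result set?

8

Base: (Frame, tot_qty=1).
Iteration 1: components of {Frame} -> Arm = 1*5 = 5, Gizmo = 1*1 = 1, Nut = 1*1 = 1.
Iteration 2: components of {Arm,Gizmo,Nut} -> Base = 1*2 = 2, Motor = 1*3 = 3.
Iteration 3: components of {Base,Motor} -> Spring = 3*1 = 3.
Iteration 4: components of {Spring} -> Seal = 3*2 = 6.
Iteration 5: no further components; recursion stops.
Total rows emitted: 8.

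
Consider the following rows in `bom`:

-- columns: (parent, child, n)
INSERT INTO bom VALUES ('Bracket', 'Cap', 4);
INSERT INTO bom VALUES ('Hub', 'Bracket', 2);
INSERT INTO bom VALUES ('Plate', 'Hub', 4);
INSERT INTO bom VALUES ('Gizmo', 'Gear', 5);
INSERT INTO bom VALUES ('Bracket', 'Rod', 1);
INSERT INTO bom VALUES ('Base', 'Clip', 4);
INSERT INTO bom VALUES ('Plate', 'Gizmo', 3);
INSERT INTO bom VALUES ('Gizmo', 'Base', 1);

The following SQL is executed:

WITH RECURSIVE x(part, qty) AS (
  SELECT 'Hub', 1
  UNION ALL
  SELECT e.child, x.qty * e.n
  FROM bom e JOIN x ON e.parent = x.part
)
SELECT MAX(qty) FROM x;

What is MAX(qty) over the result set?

8

Base: (Hub, qty=1).
Iteration 1: components of {Hub} -> Bracket = 1*2 = 2.
Iteration 2: components of {Bracket} -> Cap = 2*4 = 8, Rod = 2*1 = 2.
Iteration 3: no further components; recursion stops.
qty values: 1, 2, 2, 8; the maximum is 8.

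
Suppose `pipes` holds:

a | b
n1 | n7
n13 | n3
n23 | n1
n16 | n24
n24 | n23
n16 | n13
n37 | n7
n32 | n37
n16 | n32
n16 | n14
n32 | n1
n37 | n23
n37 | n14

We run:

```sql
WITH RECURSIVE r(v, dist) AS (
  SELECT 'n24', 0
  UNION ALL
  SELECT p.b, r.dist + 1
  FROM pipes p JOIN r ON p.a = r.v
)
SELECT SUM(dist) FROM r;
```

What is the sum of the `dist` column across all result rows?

Base: (n24, dist=0).
Iteration 1: edges from {n24} -> (n23, dist=1).
Iteration 2: edges from {n23} -> (n1, dist=2).
Iteration 3: edges from {n1} -> (n7, dist=3).
Iteration 4: no outgoing edges from {n7}; recursion stops.
SUM(dist) = 0 + 1 + 2 + 3 = 6.

6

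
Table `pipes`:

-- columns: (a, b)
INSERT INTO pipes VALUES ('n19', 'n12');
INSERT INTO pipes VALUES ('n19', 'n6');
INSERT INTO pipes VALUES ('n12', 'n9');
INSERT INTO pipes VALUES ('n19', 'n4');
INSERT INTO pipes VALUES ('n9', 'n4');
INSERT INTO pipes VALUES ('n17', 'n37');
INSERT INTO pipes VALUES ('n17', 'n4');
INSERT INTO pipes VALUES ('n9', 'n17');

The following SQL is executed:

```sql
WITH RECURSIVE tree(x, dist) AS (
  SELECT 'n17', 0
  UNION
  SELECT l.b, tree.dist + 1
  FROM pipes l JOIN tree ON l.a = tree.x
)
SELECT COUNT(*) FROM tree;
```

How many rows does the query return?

3

Base: (n17, dist=0).
Iteration 1: edges from {n17} -> (n37, dist=1), (n4, dist=1).
Iteration 2: no outgoing edges from {n37,n4}; recursion stops.
Total rows emitted: 3.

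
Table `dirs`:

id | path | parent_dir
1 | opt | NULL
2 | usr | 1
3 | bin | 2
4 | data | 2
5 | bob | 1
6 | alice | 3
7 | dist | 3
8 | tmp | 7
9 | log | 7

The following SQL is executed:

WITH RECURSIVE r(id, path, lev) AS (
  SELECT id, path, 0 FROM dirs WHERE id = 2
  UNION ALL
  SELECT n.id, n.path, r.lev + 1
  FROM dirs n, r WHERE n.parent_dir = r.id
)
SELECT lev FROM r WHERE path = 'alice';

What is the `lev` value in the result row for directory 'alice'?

2

Base: id=2 (usr) at lev 0.
Iteration 1: rows with parent_dir in {2} -> bin (id 3, lev 1), data (id 4, lev 1).
Iteration 2: rows with parent_dir in {3,4} -> alice (id 6, lev 2), dist (id 7, lev 2).
Iteration 3: rows with parent_dir in {6,7} -> tmp (id 8, lev 3), log (id 9, lev 3).
Iteration 4: no rows with parent_dir in {8,9}; recursion stops.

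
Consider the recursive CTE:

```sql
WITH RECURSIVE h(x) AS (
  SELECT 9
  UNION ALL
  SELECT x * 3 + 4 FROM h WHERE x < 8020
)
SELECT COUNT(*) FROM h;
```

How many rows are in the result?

Base: x=9.
Iteration 1: 9 < 8020 holds -> x = 9 * 3 + 4 = 31.
Iteration 2: 31 < 8020 holds -> x = 31 * 3 + 4 = 97.
Iteration 3: 97 < 8020 holds -> x = 97 * 3 + 4 = 295.
Iteration 4: 295 < 8020 holds -> x = 295 * 3 + 4 = 889.
Iteration 5: 889 < 8020 holds -> x = 889 * 3 + 4 = 2671.
Iteration 6: 2671 < 8020 holds -> x = 2671 * 3 + 4 = 8017.
Iteration 7: 8017 < 8020 holds -> x = 8017 * 3 + 4 = 24055.
Iteration 8: 24055 < 8020 fails; recursion stops.
Total rows emitted: 8.

8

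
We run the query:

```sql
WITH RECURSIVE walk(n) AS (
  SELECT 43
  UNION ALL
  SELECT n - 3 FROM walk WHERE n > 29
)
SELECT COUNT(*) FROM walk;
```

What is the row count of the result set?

6

Base: n=43.
Iteration 1: 43 > 29 holds -> n = 43 - 3 = 40.
Iteration 2: 40 > 29 holds -> n = 40 - 3 = 37.
Iteration 3: 37 > 29 holds -> n = 37 - 3 = 34.
Iteration 4: 34 > 29 holds -> n = 34 - 3 = 31.
Iteration 5: 31 > 29 holds -> n = 31 - 3 = 28.
Iteration 6: 28 > 29 fails; recursion stops.
Total rows emitted: 6.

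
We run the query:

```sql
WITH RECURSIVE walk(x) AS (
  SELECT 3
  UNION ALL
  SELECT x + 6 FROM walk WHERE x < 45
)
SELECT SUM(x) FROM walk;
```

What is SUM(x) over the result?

192

Base: x=3.
Iteration 1: 3 < 45 holds -> x = 3 + 6 = 9.
Iteration 2: 9 < 45 holds -> x = 9 + 6 = 15.
Iteration 3: 15 < 45 holds -> x = 15 + 6 = 21.
Iteration 4: 21 < 45 holds -> x = 21 + 6 = 27.
Iteration 5: 27 < 45 holds -> x = 27 + 6 = 33.
Iteration 6: 33 < 45 holds -> x = 33 + 6 = 39.
Iteration 7: 39 < 45 holds -> x = 39 + 6 = 45.
Iteration 8: 45 < 45 fails; recursion stops.
SUM(x) = 3 + 9 + 15 + 21 + 27 + 33 + 39 + 45 = 192.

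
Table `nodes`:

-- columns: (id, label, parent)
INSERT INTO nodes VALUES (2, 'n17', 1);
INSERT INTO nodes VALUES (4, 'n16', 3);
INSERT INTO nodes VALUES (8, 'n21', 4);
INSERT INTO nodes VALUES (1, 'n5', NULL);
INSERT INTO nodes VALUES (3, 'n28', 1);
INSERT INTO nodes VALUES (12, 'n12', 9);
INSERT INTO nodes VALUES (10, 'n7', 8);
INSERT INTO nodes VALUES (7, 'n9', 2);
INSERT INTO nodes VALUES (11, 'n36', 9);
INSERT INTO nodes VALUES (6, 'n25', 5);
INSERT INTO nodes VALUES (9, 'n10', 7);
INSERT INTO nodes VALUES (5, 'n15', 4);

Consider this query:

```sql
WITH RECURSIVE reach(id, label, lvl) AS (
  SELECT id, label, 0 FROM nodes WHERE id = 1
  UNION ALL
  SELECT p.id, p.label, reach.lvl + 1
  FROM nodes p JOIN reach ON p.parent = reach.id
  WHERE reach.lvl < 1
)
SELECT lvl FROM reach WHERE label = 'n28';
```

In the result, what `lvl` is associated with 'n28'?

Base: id=1 (n5) at lvl 0.
Iteration 1: rows with parent in {1} -> n17 (id 2, lvl 1), n28 (id 3, lvl 1).
Iteration 2: lvl < 1 fails for all current rows; recursion stops.

1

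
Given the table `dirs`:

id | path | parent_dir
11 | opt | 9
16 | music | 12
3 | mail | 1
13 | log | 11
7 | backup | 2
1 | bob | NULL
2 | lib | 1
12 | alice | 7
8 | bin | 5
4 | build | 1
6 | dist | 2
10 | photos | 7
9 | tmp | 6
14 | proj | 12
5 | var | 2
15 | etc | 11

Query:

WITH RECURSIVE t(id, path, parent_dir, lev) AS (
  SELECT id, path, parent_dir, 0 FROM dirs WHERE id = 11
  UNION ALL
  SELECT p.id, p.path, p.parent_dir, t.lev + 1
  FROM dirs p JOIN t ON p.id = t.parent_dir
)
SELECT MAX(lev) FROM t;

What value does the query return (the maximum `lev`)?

4

Base: id=11 (opt), parent_dir=9, lev 0.
Iteration 1: join on id=9 -> tmp (id 9, parent_dir=6, lev 1).
Iteration 2: join on id=6 -> dist (id 6, parent_dir=2, lev 2).
Iteration 3: join on id=2 -> lib (id 2, parent_dir=1, lev 3).
Iteration 4: join on id=1 -> bob (id 1, parent_dir=NULL, lev 4).
Iteration 5: parent_dir is NULL; no match; recursion stops.
lev values: 0, 1, 2, 3, 4; the maximum is 4.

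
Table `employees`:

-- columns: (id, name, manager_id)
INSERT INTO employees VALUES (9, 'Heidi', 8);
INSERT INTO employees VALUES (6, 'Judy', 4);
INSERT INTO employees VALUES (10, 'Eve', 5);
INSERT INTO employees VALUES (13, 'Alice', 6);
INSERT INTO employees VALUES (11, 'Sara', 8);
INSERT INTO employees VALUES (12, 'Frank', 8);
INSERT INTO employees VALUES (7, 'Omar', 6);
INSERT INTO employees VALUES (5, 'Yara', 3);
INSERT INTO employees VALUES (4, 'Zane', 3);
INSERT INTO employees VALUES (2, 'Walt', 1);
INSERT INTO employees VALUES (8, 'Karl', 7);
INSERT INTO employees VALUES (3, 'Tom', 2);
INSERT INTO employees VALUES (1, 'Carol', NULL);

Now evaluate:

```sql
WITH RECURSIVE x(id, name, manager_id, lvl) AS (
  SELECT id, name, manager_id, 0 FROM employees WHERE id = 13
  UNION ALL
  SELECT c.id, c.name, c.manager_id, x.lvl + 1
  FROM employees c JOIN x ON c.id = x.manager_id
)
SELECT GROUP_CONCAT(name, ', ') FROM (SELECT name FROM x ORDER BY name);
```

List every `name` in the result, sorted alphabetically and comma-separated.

Base: id=13 (Alice), manager_id=6, lvl 0.
Iteration 1: join on id=6 -> Judy (id 6, manager_id=4, lvl 1).
Iteration 2: join on id=4 -> Zane (id 4, manager_id=3, lvl 2).
Iteration 3: join on id=3 -> Tom (id 3, manager_id=2, lvl 3).
Iteration 4: join on id=2 -> Walt (id 2, manager_id=1, lvl 4).
Iteration 5: join on id=1 -> Carol (id 1, manager_id=NULL, lvl 5).
Iteration 6: manager_id is NULL; no match; recursion stops.

Alice, Carol, Judy, Tom, Walt, Zane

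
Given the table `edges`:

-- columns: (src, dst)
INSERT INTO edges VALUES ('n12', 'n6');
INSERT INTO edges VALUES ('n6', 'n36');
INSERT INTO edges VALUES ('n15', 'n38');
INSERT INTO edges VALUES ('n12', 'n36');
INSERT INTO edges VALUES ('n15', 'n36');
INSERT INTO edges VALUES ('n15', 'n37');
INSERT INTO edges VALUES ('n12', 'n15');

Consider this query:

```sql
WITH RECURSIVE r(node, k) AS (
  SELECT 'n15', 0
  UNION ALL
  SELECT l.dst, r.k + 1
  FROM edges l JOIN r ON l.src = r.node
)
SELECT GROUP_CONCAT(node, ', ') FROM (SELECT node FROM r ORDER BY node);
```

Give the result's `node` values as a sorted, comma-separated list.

n15, n36, n37, n38

Base: (n15, k=0).
Iteration 1: edges from {n15} -> (n36, k=1), (n37, k=1), (n38, k=1).
Iteration 2: no outgoing edges from {n36,n37,n38}; recursion stops.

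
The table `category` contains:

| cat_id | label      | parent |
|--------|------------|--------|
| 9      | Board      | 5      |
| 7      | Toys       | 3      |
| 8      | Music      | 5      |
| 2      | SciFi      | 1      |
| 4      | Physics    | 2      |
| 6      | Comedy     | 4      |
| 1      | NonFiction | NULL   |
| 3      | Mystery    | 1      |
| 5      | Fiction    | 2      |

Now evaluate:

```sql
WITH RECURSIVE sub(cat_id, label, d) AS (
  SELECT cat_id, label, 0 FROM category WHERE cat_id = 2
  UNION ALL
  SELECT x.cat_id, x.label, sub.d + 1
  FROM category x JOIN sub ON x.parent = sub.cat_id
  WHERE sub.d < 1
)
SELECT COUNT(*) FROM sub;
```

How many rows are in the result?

Base: cat_id=2 (SciFi) at d 0.
Iteration 1: rows with parent in {2} -> Physics (id 4, d 1), Fiction (id 5, d 1).
Iteration 2: d < 1 fails for all current rows; recursion stops.
Total rows emitted: 3.

3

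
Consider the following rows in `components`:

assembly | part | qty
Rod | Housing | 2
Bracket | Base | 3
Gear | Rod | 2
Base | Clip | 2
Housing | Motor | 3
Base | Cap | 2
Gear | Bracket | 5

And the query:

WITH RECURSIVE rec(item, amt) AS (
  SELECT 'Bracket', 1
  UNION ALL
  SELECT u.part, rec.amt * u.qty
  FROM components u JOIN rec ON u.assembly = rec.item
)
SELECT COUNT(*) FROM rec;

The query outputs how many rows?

Base: (Bracket, amt=1).
Iteration 1: components of {Bracket} -> Base = 1*3 = 3.
Iteration 2: components of {Base} -> Cap = 3*2 = 6, Clip = 3*2 = 6.
Iteration 3: no further components; recursion stops.
Total rows emitted: 4.

4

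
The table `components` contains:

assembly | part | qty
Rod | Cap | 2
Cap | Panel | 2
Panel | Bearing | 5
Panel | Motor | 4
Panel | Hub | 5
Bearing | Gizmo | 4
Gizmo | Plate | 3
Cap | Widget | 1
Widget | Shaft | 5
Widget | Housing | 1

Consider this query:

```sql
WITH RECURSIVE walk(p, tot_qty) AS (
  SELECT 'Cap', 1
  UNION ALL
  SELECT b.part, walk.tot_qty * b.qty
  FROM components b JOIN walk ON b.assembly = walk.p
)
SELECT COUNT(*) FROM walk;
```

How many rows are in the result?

10

Base: (Cap, tot_qty=1).
Iteration 1: components of {Cap} -> Panel = 1*2 = 2, Widget = 1*1 = 1.
Iteration 2: components of {Panel,Widget} -> Bearing = 2*5 = 10, Housing = 1*1 = 1, Hub = 2*5 = 10, Motor = 2*4 = 8, Shaft = 1*5 = 5.
Iteration 3: components of {Bearing,Housing,Hub,Motor,Shaft} -> Gizmo = 10*4 = 40.
Iteration 4: components of {Gizmo} -> Plate = 40*3 = 120.
Iteration 5: no further components; recursion stops.
Total rows emitted: 10.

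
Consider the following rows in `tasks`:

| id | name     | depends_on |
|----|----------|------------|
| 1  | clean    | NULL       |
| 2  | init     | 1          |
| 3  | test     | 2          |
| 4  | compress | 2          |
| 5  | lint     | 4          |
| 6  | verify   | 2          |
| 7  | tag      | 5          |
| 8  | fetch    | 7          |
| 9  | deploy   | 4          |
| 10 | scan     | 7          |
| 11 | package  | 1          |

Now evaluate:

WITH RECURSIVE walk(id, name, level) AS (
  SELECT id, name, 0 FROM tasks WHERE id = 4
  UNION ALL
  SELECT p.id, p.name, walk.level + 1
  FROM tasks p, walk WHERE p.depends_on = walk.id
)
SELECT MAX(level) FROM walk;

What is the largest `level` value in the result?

Base: id=4 (compress) at level 0.
Iteration 1: rows with depends_on in {4} -> lint (id 5, level 1), deploy (id 9, level 1).
Iteration 2: rows with depends_on in {5,9} -> tag (id 7, level 2).
Iteration 3: rows with depends_on in {7} -> fetch (id 8, level 3), scan (id 10, level 3).
Iteration 4: no rows with depends_on in {8,10}; recursion stops.
level values: 0, 1, 1, 2, 3, 3; the maximum is 3.

3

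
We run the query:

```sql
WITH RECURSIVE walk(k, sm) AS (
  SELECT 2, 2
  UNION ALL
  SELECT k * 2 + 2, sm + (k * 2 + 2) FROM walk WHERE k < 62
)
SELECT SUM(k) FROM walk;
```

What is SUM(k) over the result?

Base: k=2, sm=2.
Iteration 1: 2 < 62 holds -> k = 2 * 2 + 2 = 6, sm = 2 + 6 = 8.
Iteration 2: 6 < 62 holds -> k = 6 * 2 + 2 = 14, sm = 8 + 14 = 22.
Iteration 3: 14 < 62 holds -> k = 14 * 2 + 2 = 30, sm = 22 + 30 = 52.
Iteration 4: 30 < 62 holds -> k = 30 * 2 + 2 = 62, sm = 52 + 62 = 114.
Iteration 5: 62 < 62 fails; recursion stops.
SUM(k) = 2 + 6 + 14 + 30 + 62 = 114.

114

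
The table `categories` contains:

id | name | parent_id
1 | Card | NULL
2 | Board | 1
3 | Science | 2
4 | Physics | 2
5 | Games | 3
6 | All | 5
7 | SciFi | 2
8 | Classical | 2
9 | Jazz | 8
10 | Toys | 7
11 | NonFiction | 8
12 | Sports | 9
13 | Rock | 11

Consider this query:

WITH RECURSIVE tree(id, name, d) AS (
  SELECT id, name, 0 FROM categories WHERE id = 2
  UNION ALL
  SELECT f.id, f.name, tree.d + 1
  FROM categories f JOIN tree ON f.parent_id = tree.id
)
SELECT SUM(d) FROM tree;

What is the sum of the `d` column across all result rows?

21

Base: id=2 (Board) at d 0.
Iteration 1: rows with parent_id in {2} -> Science (id 3, d 1), Physics (id 4, d 1), SciFi (id 7, d 1), Classical (id 8, d 1).
Iteration 2: rows with parent_id in {3,4,7,8} -> Games (id 5, d 2), Jazz (id 9, d 2), Toys (id 10, d 2), NonFiction (id 11, d 2).
Iteration 3: rows with parent_id in {5,9,10,11} -> All (id 6, d 3), Sports (id 12, d 3), Rock (id 13, d 3).
Iteration 4: no rows with parent_id in {6,12,13}; recursion stops.
SUM(d) = 0 + 1 + 1 + 1 + 1 + 2 + 2 + 2 + 2 + 3 + 3 + 3 = 21.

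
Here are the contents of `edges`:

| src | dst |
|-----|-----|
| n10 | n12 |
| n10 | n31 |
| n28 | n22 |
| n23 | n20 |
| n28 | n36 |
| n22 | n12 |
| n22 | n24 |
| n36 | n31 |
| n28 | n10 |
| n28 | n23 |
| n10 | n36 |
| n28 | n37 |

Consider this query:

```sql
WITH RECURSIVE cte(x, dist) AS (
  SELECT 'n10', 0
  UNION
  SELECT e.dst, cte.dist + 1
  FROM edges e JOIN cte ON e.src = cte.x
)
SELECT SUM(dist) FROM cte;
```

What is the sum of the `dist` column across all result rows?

5

Base: (n10, dist=0).
Iteration 1: edges from {n10} -> (n12, dist=1), (n31, dist=1), (n36, dist=1).
Iteration 2: edges from {n12,n31,n36} -> (n31, dist=2).
Iteration 3: no outgoing edges from {n31}; recursion stops.
SUM(dist) = 0 + 1 + 1 + 1 + 2 = 5.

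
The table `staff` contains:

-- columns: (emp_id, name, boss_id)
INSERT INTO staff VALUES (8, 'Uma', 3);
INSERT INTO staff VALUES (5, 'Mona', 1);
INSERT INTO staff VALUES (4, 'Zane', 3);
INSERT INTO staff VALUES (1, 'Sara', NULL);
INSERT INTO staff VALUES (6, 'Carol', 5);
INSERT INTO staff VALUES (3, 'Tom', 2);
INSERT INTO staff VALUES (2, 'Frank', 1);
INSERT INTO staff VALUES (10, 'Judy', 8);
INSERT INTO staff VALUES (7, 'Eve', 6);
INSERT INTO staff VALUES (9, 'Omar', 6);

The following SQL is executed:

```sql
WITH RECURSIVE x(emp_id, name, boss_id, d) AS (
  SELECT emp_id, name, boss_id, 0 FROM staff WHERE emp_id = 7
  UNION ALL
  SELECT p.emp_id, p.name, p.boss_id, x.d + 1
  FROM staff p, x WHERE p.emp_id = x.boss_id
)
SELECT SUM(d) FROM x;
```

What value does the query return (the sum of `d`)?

6

Base: emp_id=7 (Eve), boss_id=6, d 0.
Iteration 1: join on emp_id=6 -> Carol (id 6, boss_id=5, d 1).
Iteration 2: join on emp_id=5 -> Mona (id 5, boss_id=1, d 2).
Iteration 3: join on emp_id=1 -> Sara (id 1, boss_id=NULL, d 3).
Iteration 4: boss_id is NULL; no match; recursion stops.
SUM(d) = 0 + 1 + 2 + 3 = 6.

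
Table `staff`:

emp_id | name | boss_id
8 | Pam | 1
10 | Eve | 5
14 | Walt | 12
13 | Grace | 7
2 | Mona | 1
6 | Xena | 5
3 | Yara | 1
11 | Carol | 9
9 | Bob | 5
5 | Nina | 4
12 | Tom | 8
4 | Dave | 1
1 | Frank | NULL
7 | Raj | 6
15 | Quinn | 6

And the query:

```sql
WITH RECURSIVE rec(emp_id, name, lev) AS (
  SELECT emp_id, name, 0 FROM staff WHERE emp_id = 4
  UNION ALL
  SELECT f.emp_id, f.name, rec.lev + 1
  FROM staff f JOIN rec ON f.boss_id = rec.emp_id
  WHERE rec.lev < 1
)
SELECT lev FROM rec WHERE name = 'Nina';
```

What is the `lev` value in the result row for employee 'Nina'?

Base: emp_id=4 (Dave) at lev 0.
Iteration 1: rows with boss_id in {4} -> Nina (id 5, lev 1).
Iteration 2: lev < 1 fails for all current rows; recursion stops.

1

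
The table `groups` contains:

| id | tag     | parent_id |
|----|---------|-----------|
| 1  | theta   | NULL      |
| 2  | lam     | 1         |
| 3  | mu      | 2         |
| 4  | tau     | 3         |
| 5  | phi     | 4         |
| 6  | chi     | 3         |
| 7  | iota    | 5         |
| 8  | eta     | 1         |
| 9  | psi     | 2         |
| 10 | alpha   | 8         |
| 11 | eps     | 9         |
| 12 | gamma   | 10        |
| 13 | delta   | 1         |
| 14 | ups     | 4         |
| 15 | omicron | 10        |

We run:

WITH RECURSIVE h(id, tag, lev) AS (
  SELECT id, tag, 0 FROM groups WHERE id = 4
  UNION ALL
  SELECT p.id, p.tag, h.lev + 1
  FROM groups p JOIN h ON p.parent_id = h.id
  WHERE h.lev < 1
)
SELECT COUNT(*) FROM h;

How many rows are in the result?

3

Base: id=4 (tau) at lev 0.
Iteration 1: rows with parent_id in {4} -> phi (id 5, lev 1), ups (id 14, lev 1).
Iteration 2: lev < 1 fails for all current rows; recursion stops.
Total rows emitted: 3.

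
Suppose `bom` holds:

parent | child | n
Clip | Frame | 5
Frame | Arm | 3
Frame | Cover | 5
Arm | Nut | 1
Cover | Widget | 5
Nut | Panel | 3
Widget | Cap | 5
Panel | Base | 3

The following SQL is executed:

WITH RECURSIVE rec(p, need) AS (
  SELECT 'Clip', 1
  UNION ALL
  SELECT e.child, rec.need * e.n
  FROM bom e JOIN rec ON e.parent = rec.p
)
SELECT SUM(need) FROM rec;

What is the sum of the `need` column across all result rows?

Base: (Clip, need=1).
Iteration 1: components of {Clip} -> Frame = 1*5 = 5.
Iteration 2: components of {Frame} -> Arm = 5*3 = 15, Cover = 5*5 = 25.
Iteration 3: components of {Arm,Cover} -> Nut = 15*1 = 15, Widget = 25*5 = 125.
Iteration 4: components of {Nut,Widget} -> Cap = 125*5 = 625, Panel = 15*3 = 45.
Iteration 5: components of {Cap,Panel} -> Base = 45*3 = 135.
Iteration 6: no further components; recursion stops.
SUM(need) = 1 + 5 + 15 + 25 + 15 + 125 + 45 + 625 + 135 = 991.

991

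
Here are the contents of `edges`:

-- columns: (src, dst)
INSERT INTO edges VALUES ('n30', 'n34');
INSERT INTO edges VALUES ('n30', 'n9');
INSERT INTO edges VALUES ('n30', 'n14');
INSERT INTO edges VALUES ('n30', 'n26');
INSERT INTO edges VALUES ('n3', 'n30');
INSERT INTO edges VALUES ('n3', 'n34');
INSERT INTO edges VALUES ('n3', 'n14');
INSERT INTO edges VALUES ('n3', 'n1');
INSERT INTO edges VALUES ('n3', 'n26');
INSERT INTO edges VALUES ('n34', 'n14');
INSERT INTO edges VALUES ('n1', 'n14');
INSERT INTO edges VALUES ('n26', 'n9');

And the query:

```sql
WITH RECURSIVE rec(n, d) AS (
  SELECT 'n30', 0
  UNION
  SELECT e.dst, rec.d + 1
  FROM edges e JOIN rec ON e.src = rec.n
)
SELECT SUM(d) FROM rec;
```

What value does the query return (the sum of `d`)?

Base: (n30, d=0).
Iteration 1: edges from {n30} -> (n14, d=1), (n26, d=1), (n34, d=1), (n9, d=1).
Iteration 2: edges from {n14,n26,n34,n9} -> (n14, d=2), (n9, d=2).
Iteration 3: no outgoing edges from {n14,n9}; recursion stops.
SUM(d) = 0 + 1 + 1 + 1 + 1 + 2 + 2 = 8.

8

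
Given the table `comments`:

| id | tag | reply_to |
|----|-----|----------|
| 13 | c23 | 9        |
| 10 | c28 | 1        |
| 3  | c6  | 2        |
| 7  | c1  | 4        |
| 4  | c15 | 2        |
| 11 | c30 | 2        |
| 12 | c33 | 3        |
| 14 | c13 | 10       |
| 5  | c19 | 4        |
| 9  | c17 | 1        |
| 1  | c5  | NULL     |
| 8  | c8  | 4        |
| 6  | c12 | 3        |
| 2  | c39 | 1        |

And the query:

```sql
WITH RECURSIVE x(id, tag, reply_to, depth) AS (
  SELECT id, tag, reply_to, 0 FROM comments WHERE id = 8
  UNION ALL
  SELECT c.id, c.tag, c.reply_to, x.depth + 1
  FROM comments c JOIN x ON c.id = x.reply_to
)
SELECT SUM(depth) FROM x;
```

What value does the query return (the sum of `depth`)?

Base: id=8 (c8), reply_to=4, depth 0.
Iteration 1: join on id=4 -> c15 (id 4, reply_to=2, depth 1).
Iteration 2: join on id=2 -> c39 (id 2, reply_to=1, depth 2).
Iteration 3: join on id=1 -> c5 (id 1, reply_to=NULL, depth 3).
Iteration 4: reply_to is NULL; no match; recursion stops.
SUM(depth) = 0 + 1 + 2 + 3 = 6.

6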